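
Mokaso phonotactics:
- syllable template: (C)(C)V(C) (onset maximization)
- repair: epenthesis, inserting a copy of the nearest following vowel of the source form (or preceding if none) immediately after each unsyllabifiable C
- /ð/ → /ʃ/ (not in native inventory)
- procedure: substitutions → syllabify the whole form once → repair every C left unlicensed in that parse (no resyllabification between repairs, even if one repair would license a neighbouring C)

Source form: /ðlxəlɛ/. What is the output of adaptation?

Substitution: /ð/ → /ʃ/, giving /ʃlxəlɛ/.
Under (C)(C)V(C), the unsyllabifiable consonants are /ʃ/ (at most one coda consonant is licensed; onsets may contain at most 2 consonants).
Inserting the epenthetic vowel yields /ʃ/ → /ʃə/.

ʃəlxəlɛ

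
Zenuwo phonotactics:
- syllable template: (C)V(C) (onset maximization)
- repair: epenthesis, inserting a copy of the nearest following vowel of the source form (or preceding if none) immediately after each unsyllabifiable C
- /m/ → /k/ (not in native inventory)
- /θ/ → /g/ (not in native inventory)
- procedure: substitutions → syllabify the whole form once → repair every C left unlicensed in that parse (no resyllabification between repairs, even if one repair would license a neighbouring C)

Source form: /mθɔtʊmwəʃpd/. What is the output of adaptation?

Substitution: /m/ → /k/, /θ/ → /g/, giving /kgɔtʊkwəʃpd/.
Under (C)V(C), the unsyllabifiable consonants are /k/, /p/, /d/ (at most one coda consonant is licensed; onsets are limited to one consonant).
Epenthesis after each stranded consonant: /k/ → /kɔ/, /p/ → /pə/, /d/ → /də/.

kɔgɔtʊkwəʃpədə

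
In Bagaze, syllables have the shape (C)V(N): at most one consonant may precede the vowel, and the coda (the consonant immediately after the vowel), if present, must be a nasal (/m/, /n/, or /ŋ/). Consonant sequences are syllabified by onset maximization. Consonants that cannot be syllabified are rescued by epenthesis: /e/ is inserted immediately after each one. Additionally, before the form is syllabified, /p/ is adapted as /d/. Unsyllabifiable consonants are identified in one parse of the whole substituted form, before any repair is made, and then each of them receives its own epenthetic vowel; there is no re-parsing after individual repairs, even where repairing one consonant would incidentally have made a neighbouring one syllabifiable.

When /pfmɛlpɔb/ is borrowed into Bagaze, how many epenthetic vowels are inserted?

After substitution the input is /dfmɛldɔb/.
The unsyllabifiable consonants are /d/, /f/, /l/, /b/; each receives one epenthetic vowel.

4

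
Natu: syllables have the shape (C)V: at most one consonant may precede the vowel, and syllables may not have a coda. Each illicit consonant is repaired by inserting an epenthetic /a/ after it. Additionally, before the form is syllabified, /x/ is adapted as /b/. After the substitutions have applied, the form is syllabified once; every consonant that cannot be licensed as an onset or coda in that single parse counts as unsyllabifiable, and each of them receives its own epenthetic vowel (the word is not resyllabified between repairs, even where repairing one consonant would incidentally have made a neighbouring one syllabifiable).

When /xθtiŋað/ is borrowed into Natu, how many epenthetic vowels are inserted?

3

After substitution the input is /bθtiŋað/.
The unsyllabifiable consonants are /b/, /θ/, /ð/; each receives one epenthetic vowel.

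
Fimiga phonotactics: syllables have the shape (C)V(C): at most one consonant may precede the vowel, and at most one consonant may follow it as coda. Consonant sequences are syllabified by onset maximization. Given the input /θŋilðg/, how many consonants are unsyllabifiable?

3

Under (C)V(C), the unsyllabifiable consonants are /θ/, /ð/, /g/ (at most one coda consonant is licensed; onsets are limited to one consonant).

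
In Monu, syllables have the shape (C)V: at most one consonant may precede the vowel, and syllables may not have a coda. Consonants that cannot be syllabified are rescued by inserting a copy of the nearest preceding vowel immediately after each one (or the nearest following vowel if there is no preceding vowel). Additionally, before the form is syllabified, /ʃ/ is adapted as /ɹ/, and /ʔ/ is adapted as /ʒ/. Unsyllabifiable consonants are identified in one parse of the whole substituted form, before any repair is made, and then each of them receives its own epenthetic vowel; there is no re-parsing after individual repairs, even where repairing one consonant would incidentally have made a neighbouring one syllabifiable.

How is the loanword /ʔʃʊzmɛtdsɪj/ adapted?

ʒʊɹʊzʊmɛtɛdɛsɪjɪ

Substitution: /ʔ/ → /ʒ/, /ʃ/ → /ɹ/, giving /ʒɹʊzmɛtdsɪj/.
Under (C)V, the unsyllabifiable consonants are /ʒ/, /z/, /t/, /d/, /j/ (no codas are permitted; onsets are limited to one consonant).
Inserting the epenthetic vowel yields /ʒ/ → /ʒʊ/, /z/ → /zʊ/, /t/ → /tɛ/, /d/ → /dɛ/, /j/ → /jɪ/.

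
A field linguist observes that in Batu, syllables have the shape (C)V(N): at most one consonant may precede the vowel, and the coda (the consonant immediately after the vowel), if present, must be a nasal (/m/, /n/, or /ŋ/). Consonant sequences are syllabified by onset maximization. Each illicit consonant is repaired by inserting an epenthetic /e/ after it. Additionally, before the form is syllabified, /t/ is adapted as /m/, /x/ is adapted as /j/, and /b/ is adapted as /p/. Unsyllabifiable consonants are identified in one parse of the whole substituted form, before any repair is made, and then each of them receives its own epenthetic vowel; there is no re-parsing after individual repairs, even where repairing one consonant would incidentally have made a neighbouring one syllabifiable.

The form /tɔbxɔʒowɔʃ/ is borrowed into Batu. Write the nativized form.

Substitution: /t/ → /m/, /b/ → /p/, /x/ → /j/, giving /mɔpjɔʒowɔʃ/.
Under (C)V(N), the unsyllabifiable consonants are /p/, /ʃ/ (only a nasal (/m/, /n/, or /ŋ/) is licensed in coda position; onsets are limited to one consonant).
Inserting the epenthetic vowel yields /p/ → /pe/, /ʃ/ → /ʃe/.

mɔpejɔʒowɔʃe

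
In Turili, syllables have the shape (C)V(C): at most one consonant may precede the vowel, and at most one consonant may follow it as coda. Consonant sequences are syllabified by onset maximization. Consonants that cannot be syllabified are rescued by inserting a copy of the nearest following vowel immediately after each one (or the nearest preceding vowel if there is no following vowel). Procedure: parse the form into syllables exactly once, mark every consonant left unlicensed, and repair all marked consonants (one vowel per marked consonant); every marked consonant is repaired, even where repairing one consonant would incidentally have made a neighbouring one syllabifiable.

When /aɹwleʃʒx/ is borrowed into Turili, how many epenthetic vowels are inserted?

3

The unsyllabifiable consonants are /w/, /ʒ/, /x/; each receives one epenthetic vowel.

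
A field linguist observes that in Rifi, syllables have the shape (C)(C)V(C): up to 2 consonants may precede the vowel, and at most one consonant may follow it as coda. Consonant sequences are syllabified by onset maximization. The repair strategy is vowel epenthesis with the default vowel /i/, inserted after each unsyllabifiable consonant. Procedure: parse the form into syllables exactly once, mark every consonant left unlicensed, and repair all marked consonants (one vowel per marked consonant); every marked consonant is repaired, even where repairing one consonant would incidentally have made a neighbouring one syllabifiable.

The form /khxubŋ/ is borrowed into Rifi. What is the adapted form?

kihxubŋi

Under (C)(C)V(C), the unsyllabifiable consonants are /k/, /ŋ/ (at most one coda consonant is licensed; onsets may contain at most 2 consonants).
Inserting the epenthetic vowel yields /k/ → /ki/, /ŋ/ → /ŋi/.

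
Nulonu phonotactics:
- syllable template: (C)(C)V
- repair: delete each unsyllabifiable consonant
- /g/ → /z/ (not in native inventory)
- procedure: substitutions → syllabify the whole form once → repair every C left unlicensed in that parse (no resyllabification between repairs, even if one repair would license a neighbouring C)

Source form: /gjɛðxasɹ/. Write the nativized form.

zjɛðxa

Substitution: /g/ → /z/, giving /zjɛðxasɹ/.
The consonants /s/, /ɹ/ cannot be parsed into a legal (C)(C)V syllable (no codas are permitted; onsets may contain at most 2 consonants).
Deletion applies to /s/, /ɹ/.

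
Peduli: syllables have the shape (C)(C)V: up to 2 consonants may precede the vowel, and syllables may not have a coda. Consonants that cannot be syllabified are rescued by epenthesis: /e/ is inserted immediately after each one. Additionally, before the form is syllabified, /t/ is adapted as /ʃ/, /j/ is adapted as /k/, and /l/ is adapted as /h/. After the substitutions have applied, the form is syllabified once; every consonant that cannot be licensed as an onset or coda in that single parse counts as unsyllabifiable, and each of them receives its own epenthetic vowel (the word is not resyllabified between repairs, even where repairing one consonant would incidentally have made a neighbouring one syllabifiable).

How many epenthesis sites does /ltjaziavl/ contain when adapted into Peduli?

3

After substitution the input is /hʃkaziavh/.
The unsyllabifiable consonants are /h/, /v/, /h/; each receives one epenthetic vowel.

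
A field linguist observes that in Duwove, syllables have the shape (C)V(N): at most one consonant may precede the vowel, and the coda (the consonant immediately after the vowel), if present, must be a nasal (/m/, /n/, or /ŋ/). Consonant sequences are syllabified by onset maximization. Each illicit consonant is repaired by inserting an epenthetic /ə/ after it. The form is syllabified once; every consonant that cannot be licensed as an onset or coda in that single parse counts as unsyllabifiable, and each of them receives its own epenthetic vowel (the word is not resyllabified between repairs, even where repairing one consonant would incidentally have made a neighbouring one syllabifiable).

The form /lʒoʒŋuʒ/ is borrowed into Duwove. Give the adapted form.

ləʒoʒəŋuʒə

The consonants /l/, /ʒ/, /ʒ/ cannot be parsed into a legal (C)V(N) syllable (only a nasal (/m/, /n/, or /ŋ/) is licensed in coda position; onsets are limited to one consonant).
Each unlicensed consonant becomes the onset of a new syllable: /l/ → /lə/, /ʒ/ → /ʒə/, /ʒ/ → /ʒə/.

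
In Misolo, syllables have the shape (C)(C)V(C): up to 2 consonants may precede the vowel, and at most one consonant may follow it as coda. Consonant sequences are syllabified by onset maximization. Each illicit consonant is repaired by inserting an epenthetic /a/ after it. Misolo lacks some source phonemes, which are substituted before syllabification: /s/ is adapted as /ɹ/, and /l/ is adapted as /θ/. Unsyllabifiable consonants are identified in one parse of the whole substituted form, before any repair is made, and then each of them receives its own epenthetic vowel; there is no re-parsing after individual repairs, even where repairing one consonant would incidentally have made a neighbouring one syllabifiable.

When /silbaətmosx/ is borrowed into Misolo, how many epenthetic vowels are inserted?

1

After substitution the input is /ɹiθbaətmoɹx/.
The unsyllabifiable consonants are /x/; each receives one epenthetic vowel.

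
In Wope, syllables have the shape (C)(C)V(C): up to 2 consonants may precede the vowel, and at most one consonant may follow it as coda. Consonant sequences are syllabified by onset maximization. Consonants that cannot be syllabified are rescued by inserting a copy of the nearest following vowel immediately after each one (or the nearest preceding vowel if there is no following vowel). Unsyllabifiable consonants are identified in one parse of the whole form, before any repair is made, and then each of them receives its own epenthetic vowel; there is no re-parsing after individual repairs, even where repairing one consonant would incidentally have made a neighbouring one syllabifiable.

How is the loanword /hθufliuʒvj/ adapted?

hθufliuʒvuju

Under (C)(C)V(C), the unsyllabifiable consonants are /v/, /j/ (at most one coda consonant is licensed; onsets may contain at most 2 consonants).
Each unlicensed consonant becomes the onset of a new syllable: /v/ → /vu/, /j/ → /ju/.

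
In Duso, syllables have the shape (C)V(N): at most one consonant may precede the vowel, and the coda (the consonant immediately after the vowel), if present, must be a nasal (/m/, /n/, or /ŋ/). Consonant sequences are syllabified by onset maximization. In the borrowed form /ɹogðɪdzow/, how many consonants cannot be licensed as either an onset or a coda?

Under (C)V(N), the unsyllabifiable consonants are /g/, /d/, /w/ (only a nasal (/m/, /n/, or /ŋ/) is licensed in coda position; onsets are limited to one consonant).

3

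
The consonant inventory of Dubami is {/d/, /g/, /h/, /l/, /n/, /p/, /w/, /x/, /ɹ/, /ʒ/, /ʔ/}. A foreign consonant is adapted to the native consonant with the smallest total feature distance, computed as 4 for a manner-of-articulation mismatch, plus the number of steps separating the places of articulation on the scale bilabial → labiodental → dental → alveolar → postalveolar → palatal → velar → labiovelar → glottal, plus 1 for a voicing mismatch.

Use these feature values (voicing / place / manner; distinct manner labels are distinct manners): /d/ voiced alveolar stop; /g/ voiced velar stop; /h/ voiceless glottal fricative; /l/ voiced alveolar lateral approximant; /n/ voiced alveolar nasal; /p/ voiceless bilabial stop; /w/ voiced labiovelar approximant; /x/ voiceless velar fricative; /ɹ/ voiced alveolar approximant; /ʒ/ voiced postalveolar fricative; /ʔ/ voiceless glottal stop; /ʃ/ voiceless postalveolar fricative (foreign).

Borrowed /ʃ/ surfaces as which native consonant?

/ʒ/ is closest: same manner (fricative), place distance 0 (postalveolar→postalveolar), voicing differs (+1); total 1. Next closest is /x/ at distance 2.

ʒ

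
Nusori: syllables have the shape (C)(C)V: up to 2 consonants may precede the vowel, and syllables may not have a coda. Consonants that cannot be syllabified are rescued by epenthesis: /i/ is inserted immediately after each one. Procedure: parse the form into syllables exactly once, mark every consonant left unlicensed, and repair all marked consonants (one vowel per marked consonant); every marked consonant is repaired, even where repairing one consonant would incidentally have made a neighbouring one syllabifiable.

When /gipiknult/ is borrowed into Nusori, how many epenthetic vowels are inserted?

2

The unsyllabifiable consonants are /l/, /t/; each receives one epenthetic vowel.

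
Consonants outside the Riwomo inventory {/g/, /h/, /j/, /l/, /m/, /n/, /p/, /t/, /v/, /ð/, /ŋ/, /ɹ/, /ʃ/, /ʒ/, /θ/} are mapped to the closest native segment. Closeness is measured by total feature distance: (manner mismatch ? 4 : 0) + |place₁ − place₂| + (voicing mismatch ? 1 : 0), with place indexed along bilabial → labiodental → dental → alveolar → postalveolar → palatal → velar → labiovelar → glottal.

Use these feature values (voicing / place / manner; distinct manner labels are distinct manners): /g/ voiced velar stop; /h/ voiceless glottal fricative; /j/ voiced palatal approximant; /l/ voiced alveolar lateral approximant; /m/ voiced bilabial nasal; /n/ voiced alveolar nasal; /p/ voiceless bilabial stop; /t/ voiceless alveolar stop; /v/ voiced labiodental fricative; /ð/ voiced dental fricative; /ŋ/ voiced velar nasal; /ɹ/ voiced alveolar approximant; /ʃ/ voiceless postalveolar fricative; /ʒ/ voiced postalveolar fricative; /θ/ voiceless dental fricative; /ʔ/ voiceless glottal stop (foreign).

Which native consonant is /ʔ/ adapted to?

/g/ is closest: same manner (stop), place distance 2 (glottal→velar), voicing differs (+1); total 3. Next closest is /h/ at distance 4.

g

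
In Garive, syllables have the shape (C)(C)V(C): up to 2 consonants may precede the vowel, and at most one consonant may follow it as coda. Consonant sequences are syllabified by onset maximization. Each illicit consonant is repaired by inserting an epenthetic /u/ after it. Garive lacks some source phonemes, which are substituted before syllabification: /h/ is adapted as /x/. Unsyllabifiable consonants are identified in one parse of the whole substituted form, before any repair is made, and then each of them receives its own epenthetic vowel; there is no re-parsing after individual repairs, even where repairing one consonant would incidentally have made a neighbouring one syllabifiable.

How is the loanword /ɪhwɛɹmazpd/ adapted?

Substitution: /h/ → /x/, giving /ɪxwɛɹmazpd/.
Syllabifying with onset maximization leaves /p/, /d/ stranded (at most one coda consonant is licensed; onsets may contain at most 2 consonants).
Inserting the epenthetic vowel yields /p/ → /pu/, /d/ → /du/.

ɪxwɛɹmazpudu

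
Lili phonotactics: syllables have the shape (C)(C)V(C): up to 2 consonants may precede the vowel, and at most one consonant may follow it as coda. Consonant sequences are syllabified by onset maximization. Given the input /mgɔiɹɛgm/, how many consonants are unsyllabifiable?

The consonants /m/ cannot be parsed into a legal (C)(C)V(C) syllable (at most one coda consonant is licensed; onsets may contain at most 2 consonants).

1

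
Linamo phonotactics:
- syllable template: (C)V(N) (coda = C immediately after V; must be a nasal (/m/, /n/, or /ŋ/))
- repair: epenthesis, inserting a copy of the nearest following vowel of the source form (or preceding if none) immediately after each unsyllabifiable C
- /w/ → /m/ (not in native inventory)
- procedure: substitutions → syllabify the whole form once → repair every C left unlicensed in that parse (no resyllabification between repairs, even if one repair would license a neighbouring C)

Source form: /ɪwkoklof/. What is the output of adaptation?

ɪmkokolofo

Substitution: /w/ → /m/, giving /ɪmkoklof/.
Syllabifying with onset maximization leaves /k/, /f/ stranded (only a nasal (/m/, /n/, or /ŋ/) is licensed in coda position; onsets are limited to one consonant).
Epenthesis after each stranded consonant: /k/ → /ko/, /f/ → /fo/.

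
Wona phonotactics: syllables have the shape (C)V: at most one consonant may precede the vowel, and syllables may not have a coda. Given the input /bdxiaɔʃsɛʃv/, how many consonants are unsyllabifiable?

Syllabifying with onset maximization leaves /b/, /d/, /ʃ/, /ʃ/, /v/ stranded (no codas are permitted; onsets are limited to one consonant).

5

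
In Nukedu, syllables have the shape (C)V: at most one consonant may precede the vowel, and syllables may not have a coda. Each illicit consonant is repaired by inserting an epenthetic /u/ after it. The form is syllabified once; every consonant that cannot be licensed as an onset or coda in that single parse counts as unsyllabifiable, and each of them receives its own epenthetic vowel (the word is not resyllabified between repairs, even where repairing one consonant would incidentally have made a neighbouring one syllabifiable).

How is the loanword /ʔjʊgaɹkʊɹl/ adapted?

Under (C)V, the unsyllabifiable consonants are /ʔ/, /ɹ/, /ɹ/, /l/ (no codas are permitted; onsets are limited to one consonant).
Inserting the epenthetic vowel yields /ʔ/ → /ʔu/, /ɹ/ → /ɹu/, /ɹ/ → /ɹu/, /l/ → /lu/.

ʔujʊgaɹukʊɹulu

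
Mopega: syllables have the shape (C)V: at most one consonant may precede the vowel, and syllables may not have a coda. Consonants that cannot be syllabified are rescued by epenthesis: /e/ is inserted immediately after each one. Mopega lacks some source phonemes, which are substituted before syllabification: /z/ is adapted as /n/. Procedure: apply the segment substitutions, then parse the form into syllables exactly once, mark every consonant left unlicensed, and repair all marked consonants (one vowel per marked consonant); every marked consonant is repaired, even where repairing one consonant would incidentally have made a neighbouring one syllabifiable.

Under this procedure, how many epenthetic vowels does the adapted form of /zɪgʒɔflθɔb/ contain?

4

After substitution the input is /nɪgʒɔflθɔb/.
The unsyllabifiable consonants are /g/, /f/, /l/, /b/; each receives one epenthetic vowel.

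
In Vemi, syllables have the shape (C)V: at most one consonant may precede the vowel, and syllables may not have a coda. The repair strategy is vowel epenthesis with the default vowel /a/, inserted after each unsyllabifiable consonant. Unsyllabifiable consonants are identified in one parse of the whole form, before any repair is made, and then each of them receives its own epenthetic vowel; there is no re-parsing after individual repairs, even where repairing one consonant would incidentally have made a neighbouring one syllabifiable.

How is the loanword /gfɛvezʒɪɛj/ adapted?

Under (C)V, the unsyllabifiable consonants are /g/, /z/, /j/ (no codas are permitted; onsets are limited to one consonant).
Inserting the epenthetic vowel yields /g/ → /ga/, /z/ → /za/, /j/ → /ja/.

gafɛvezaʒɪɛja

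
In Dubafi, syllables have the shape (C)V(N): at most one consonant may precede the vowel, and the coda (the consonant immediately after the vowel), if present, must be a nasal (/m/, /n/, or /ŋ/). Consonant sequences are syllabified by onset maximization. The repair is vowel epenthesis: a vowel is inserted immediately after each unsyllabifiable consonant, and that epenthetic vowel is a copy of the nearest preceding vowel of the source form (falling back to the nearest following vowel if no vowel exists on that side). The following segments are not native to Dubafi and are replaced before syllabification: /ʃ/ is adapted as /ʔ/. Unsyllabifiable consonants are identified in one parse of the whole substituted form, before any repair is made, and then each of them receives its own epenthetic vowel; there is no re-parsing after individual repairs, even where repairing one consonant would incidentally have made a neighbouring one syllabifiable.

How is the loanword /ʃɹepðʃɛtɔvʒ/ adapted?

ʔeɹepeðeʔɛtɔvɔʒɔ

Substitution: /ʃ/ → /ʔ/, giving /ʔɹepðʔɛtɔvʒ/.
Syllabifying with onset maximization leaves /ʔ/, /p/, /ð/, /v/, /ʒ/ stranded (only a nasal (/m/, /n/, or /ŋ/) is licensed in coda position; onsets are limited to one consonant).
Epenthesis after each stranded consonant: /ʔ/ → /ʔe/, /p/ → /pe/, /ð/ → /ðe/, /v/ → /vɔ/, /ʒ/ → /ʒɔ/.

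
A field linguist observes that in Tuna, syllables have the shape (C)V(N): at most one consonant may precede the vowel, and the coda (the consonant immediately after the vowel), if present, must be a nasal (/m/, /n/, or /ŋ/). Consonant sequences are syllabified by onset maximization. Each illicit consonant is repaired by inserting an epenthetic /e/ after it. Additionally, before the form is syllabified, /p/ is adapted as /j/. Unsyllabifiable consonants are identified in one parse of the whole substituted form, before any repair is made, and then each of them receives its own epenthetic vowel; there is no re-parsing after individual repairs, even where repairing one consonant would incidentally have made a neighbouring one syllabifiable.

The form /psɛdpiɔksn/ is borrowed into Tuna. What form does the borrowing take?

Substitution: /p/ → /j/, giving /jsɛdjiɔksn/.
Under (C)V(N), the unsyllabifiable consonants are /j/, /d/, /k/, /s/, /n/ (only a nasal (/m/, /n/, or /ŋ/) is licensed in coda position; onsets are limited to one consonant).
Epenthesis after each stranded consonant: /j/ → /je/, /d/ → /de/, /k/ → /ke/, /s/ → /se/, /n/ → /ne/.

jesɛdejiɔkesene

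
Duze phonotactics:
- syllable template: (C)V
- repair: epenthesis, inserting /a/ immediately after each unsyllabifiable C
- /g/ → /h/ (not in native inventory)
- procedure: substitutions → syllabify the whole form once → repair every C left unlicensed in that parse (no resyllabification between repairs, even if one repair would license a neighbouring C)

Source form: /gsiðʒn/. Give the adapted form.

hasiðaʒana

Substitution: /g/ → /h/, giving /hsiðʒn/.
Under (C)V, the unsyllabifiable consonants are /h/, /ð/, /ʒ/, /n/ (no codas are permitted; onsets are limited to one consonant).
Epenthesis after each stranded consonant: /h/ → /ha/, /ð/ → /ða/, /ʒ/ → /ʒa/, /n/ → /na/.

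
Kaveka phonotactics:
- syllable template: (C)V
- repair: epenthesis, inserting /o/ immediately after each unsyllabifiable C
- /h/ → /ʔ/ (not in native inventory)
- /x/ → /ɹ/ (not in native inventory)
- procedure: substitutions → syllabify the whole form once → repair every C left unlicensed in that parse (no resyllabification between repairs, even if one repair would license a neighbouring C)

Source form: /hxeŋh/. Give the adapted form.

ʔoɹeŋoʔo

Substitution: /h/ → /ʔ/, /x/ → /ɹ/, giving /ʔɹeŋʔ/.
Syllabifying with onset maximization leaves /ʔ/, /ŋ/, /ʔ/ stranded (no codas are permitted; onsets are limited to one consonant).
Each unlicensed consonant becomes the onset of a new syllable: /ʔ/ → /ʔo/, /ŋ/ → /ŋo/, /ʔ/ → /ʔo/.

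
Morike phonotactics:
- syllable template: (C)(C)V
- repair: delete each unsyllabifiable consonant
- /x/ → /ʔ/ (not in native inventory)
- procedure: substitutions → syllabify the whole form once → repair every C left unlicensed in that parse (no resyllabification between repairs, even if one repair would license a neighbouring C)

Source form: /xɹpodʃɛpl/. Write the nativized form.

ɹpodʃɛ

Substitution: /x/ → /ʔ/, giving /ʔɹpodʃɛpl/.
Under (C)(C)V, the unsyllabifiable consonants are /ʔ/, /p/, /l/ (no codas are permitted; onsets may contain at most 2 consonants).
Deleting the stranded consonants removes /ʔ/, /p/, /l/.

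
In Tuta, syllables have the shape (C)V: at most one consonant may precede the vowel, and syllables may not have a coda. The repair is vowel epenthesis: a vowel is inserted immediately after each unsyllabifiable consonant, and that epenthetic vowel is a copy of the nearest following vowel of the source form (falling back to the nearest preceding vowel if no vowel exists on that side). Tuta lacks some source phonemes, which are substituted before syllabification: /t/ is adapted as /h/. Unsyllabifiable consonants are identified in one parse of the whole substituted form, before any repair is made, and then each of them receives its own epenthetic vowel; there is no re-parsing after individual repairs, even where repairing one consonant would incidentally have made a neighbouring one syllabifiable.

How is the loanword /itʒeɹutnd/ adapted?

Substitution: /t/ → /h/, giving /ihʒeɹuhnd/.
Syllabifying with onset maximization leaves /h/, /h/, /n/, /d/ stranded (no codas are permitted; onsets are limited to one consonant).
Each unlicensed consonant becomes the onset of a new syllable: /h/ → /he/, /h/ → /hu/, /n/ → /nu/, /d/ → /du/.

iheʒeɹuhunudu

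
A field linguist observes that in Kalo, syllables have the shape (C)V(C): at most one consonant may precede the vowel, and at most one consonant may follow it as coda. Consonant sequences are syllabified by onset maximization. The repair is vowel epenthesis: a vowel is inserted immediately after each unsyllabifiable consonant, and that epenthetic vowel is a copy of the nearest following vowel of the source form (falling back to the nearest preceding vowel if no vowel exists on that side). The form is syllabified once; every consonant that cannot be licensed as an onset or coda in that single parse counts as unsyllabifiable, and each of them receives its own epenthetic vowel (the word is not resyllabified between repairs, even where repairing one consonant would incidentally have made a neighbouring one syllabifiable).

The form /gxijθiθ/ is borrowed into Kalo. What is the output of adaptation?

The consonants /g/ cannot be parsed into a legal (C)V(C) syllable (at most one coda consonant is licensed; onsets are limited to one consonant).
Inserting the epenthetic vowel yields /g/ → /gi/.

gixijθiθ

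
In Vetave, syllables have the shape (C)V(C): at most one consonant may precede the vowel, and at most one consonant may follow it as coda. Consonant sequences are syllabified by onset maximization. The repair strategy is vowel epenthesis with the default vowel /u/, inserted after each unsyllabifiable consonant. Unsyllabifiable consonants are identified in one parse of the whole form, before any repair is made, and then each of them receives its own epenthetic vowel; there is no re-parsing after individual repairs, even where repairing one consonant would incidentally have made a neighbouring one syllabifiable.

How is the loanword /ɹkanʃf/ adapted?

The consonants /ɹ/, /ʃ/, /f/ cannot be parsed into a legal (C)V(C) syllable (at most one coda consonant is licensed; onsets are limited to one consonant).
Each unlicensed consonant becomes the onset of a new syllable: /ɹ/ → /ɹu/, /ʃ/ → /ʃu/, /f/ → /fu/.

ɹukanʃufu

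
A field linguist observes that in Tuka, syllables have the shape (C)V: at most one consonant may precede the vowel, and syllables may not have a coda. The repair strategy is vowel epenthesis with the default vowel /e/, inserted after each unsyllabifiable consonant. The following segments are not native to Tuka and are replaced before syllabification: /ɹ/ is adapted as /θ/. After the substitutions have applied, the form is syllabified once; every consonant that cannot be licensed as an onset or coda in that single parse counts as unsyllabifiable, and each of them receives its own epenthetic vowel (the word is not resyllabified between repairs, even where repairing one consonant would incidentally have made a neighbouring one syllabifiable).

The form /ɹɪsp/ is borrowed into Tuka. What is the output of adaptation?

θɪsepe

Substitution: /ɹ/ → /θ/, giving /θɪsp/.
Syllabifying with onset maximization leaves /s/, /p/ stranded (no codas are permitted; onsets are limited to one consonant).
Each unlicensed consonant becomes the onset of a new syllable: /s/ → /se/, /p/ → /pe/.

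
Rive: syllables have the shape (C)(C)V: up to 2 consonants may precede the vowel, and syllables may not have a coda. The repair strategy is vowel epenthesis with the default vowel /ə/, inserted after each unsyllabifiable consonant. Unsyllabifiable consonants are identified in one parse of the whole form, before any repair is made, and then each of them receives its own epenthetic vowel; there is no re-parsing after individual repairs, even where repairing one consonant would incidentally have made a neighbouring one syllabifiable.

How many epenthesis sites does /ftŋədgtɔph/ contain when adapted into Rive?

The unsyllabifiable consonants are /f/, /d/, /p/, /h/; each receives one epenthetic vowel.

4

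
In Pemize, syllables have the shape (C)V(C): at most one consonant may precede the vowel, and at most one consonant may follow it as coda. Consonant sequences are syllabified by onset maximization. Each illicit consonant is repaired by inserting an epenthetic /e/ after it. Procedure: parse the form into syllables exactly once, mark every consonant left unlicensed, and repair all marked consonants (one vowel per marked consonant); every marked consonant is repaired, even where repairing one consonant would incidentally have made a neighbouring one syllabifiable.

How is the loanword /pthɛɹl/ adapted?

petehɛɹle

Under (C)V(C), the unsyllabifiable consonants are /p/, /t/, /l/ (at most one coda consonant is licensed; onsets are limited to one consonant).
Each unlicensed consonant becomes the onset of a new syllable: /p/ → /pe/, /t/ → /te/, /l/ → /le/.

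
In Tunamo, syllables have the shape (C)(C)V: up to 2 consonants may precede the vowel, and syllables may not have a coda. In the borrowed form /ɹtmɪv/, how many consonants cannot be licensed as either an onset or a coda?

2

Syllabifying with onset maximization leaves /ɹ/, /v/ stranded (no codas are permitted; onsets may contain at most 2 consonants).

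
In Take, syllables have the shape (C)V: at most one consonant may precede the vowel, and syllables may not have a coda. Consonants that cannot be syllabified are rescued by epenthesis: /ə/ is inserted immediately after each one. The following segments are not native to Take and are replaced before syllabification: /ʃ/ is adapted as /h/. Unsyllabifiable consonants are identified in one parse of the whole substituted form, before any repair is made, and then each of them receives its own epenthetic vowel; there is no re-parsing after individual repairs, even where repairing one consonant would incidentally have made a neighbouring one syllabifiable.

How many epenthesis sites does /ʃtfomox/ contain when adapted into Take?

After substitution the input is /htfomox/.
The unsyllabifiable consonants are /h/, /t/, /x/; each receives one epenthetic vowel.

3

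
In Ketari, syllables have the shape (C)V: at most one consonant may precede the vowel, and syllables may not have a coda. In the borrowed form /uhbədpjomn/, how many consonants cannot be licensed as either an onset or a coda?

5

Syllabifying with onset maximization leaves /h/, /d/, /p/, /m/, /n/ stranded (no codas are permitted; onsets are limited to one consonant).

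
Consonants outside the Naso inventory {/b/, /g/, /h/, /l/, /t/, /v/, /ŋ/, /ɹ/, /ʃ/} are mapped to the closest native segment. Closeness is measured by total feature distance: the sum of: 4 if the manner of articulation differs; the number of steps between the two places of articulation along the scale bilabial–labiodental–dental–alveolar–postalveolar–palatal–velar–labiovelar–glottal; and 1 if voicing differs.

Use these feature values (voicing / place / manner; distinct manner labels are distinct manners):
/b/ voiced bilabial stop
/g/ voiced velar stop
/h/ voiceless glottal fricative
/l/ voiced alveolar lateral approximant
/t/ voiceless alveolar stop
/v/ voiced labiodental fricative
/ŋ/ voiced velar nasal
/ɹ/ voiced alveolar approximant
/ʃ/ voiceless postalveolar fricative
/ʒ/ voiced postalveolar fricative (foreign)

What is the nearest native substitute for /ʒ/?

/ʃ/ is closest: same manner (fricative), place distance 0 (postalveolar→postalveolar), voicing differs (+1); total 1. Next closest is /v/ at distance 3.

ʃ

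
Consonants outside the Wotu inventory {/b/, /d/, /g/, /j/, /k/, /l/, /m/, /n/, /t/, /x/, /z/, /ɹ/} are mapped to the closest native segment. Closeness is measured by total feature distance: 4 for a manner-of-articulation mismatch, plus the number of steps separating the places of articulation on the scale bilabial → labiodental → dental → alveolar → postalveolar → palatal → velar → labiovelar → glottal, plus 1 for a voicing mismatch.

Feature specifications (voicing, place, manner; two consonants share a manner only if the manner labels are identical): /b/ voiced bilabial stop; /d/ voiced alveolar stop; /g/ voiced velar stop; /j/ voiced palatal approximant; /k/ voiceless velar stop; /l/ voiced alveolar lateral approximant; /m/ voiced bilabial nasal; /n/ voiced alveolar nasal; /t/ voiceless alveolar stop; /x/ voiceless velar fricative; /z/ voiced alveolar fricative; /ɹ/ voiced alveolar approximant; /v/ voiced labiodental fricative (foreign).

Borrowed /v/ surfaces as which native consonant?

/z/ is closest: same manner (fricative), place distance 2 (labiodental→alveolar), same voicing; total 2. Next closest is /b/ at distance 5.

z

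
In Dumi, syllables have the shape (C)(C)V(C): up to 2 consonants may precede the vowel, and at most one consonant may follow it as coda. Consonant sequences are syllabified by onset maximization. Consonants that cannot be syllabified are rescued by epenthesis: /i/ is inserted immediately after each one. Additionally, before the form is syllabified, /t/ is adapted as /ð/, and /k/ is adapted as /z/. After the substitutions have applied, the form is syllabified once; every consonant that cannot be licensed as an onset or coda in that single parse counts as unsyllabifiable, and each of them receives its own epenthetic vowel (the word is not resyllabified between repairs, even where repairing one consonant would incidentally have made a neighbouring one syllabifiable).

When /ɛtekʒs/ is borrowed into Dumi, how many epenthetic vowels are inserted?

2

After substitution the input is /ɛðezʒs/.
The unsyllabifiable consonants are /ʒ/, /s/; each receives one epenthetic vowel.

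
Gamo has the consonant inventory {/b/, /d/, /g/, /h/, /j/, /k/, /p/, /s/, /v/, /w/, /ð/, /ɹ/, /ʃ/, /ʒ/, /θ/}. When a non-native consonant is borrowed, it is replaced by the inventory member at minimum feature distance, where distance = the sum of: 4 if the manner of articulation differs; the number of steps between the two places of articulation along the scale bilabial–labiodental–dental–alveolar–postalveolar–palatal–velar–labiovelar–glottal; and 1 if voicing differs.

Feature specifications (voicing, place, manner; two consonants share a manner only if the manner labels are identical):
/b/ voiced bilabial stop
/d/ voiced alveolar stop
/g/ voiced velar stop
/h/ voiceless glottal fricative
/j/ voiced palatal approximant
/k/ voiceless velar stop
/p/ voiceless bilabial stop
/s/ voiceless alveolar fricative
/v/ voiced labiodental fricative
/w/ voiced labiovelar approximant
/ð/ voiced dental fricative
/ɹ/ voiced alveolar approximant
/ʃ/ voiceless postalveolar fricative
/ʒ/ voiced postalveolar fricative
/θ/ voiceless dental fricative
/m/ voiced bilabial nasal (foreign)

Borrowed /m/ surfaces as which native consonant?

b

/b/ is closest: manner differs (nasal→stop, +4), place distance 0 (bilabial→bilabial), same voicing; total 4. Next closest is /p/ at distance 5.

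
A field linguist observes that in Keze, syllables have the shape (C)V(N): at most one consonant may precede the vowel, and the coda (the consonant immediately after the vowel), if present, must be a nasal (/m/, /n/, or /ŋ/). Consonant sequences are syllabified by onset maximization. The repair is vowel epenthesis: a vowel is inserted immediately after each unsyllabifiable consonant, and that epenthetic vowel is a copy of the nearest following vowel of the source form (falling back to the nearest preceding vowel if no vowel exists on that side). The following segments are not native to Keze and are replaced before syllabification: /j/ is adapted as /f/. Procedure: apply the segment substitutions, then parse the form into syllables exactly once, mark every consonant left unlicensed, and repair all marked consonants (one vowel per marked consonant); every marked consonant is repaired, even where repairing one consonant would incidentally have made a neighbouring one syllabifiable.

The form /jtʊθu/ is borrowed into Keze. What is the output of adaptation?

Substitution: /j/ → /f/, giving /ftʊθu/.
The consonants /f/ cannot be parsed into a legal (C)V(N) syllable (only a nasal (/m/, /n/, or /ŋ/) is licensed in coda position; onsets are limited to one consonant).
Each unlicensed consonant becomes the onset of a new syllable: /f/ → /fʊ/.

fʊtʊθu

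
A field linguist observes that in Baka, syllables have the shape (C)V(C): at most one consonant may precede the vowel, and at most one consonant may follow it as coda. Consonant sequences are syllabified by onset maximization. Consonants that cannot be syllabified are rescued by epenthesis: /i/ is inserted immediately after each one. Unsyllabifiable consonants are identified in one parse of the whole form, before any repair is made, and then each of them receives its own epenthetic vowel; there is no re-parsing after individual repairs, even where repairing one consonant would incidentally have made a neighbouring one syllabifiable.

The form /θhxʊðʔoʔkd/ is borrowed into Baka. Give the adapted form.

Syllabifying with onset maximization leaves /θ/, /h/, /k/, /d/ stranded (at most one coda consonant is licensed; onsets are limited to one consonant).
Inserting the epenthetic vowel yields /θ/ → /θi/, /h/ → /hi/, /k/ → /ki/, /d/ → /di/.

θihixʊðʔoʔkidi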